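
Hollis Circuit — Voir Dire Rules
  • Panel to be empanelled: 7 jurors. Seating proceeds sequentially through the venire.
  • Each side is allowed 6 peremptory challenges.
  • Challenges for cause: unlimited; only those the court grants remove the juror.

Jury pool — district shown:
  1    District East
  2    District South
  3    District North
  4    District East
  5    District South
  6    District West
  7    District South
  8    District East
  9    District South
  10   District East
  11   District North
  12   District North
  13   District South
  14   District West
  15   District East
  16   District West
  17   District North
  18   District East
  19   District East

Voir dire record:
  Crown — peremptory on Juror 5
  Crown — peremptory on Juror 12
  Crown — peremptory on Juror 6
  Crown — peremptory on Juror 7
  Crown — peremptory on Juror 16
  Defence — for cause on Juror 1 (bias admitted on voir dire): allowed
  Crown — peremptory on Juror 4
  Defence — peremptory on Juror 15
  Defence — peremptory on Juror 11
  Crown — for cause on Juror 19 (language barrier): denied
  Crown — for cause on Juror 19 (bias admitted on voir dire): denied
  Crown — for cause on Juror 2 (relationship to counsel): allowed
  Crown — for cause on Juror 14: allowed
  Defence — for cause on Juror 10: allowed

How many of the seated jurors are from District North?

2

Removed: #1, #2, #4, #5, #6, #7, #10, #11, #12, #14, #15, #16.
Seated jurors 1–7: #3, #8, #9, #13, #17, #18, #19.
Of those, in District North: #3, #17 → 2.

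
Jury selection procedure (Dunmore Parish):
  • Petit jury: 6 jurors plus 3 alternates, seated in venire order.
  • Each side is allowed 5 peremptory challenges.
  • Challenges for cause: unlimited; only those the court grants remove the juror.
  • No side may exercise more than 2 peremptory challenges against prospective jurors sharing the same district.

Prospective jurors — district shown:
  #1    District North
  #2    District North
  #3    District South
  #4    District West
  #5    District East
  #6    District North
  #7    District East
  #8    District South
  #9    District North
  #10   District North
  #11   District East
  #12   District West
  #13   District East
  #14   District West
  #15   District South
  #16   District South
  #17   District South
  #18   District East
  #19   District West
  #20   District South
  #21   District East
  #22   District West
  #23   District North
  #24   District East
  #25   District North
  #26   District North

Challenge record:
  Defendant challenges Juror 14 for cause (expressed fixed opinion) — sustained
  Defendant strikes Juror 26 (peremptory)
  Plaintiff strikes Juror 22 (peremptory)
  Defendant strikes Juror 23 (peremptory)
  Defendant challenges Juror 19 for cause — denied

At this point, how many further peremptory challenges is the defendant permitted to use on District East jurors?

2

Defendant peremptories so far: #26, #23 — 2 of 5 used, 3 left overall.
Against District East: none yet — per-district cap 2 leaves 2.
Binding limit: min(3, 2) = 2.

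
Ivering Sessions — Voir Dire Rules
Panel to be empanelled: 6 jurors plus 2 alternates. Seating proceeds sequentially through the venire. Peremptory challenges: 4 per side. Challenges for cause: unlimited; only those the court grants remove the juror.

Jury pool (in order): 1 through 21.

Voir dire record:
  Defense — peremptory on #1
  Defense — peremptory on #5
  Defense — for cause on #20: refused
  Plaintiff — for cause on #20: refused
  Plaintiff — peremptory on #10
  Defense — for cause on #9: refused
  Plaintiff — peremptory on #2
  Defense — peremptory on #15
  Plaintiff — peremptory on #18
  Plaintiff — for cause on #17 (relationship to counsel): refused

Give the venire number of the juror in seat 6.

Removed: #1, #2, #5, #10, #15, #18. (#9, #17, #20 stay — for-cause denied.)
Filling seats in venire order through position 6: #3, #4, #6, #7, #8, #9.
So seat 6 is #9.

9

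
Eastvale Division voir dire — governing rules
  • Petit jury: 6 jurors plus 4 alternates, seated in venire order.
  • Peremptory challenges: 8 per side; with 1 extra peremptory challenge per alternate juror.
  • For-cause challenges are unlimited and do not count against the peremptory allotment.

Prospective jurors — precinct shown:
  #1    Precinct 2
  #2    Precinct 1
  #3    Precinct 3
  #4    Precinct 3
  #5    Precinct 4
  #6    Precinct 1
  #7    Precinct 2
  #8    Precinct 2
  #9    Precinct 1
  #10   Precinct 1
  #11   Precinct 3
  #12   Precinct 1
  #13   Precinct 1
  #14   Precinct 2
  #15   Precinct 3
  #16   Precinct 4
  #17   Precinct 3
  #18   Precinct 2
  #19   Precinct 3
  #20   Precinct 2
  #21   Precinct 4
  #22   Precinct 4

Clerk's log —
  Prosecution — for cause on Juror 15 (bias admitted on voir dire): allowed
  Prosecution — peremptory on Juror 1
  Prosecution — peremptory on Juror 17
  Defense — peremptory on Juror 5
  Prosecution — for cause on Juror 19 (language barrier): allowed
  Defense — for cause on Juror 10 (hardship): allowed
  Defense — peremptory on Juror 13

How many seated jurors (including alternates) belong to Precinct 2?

3

Removed: #1, #5, #10, #13, #15, #17, #19.
Seated (10 incl. alternates): #2, #3, #4, #6, #7, #8, #9, #11, #12, #14.
Of those, in Precinct 2: #7, #8, #14 → 3.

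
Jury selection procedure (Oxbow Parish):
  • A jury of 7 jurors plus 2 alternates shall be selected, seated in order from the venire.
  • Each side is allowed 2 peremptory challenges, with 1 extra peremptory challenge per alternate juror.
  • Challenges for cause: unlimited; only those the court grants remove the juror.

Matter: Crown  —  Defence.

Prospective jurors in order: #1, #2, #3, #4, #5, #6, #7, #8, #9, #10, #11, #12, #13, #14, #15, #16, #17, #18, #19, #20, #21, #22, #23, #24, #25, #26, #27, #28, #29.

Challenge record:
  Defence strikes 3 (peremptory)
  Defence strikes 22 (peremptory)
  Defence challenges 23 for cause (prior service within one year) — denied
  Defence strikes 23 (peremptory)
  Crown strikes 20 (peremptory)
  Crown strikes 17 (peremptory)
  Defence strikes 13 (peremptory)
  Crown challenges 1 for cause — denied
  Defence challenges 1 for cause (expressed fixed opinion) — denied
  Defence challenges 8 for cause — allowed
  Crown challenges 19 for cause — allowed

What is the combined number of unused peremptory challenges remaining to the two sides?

Crown allotment: 2 base + 1 × 2 alternates = 4. Defence allotment: 2 base + 1 × 2 alternates = 4.
Crown peremptories used: #20, #17 — 2 (for-cause on #1, #19 don't count).
Defence peremptories used: #3, #22, #23, #13 — 4 (for-cause on #23, #1, #8 don't count).
Remaining: (4 − 2) + (4 − 4) = 2.

2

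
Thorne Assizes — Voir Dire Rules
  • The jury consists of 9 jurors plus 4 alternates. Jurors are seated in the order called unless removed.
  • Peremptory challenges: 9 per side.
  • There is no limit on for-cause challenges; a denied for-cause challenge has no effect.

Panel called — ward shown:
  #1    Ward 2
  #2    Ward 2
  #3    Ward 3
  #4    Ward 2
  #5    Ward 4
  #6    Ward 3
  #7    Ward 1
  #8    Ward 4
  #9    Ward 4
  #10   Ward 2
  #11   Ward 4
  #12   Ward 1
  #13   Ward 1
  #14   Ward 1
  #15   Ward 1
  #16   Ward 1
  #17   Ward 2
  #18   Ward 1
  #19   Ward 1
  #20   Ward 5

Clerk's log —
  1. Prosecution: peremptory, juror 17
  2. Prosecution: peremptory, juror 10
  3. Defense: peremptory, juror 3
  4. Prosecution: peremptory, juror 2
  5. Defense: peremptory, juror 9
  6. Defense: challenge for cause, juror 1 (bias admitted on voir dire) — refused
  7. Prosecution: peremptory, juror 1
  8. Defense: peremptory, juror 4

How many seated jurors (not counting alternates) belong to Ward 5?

Removed: #1, #2, #3, #4, #9, #10, #17.
Seated jurors 1–9: #5, #6, #7, #8, #11, #12, #13, #14, #15 (alternates #16, #18, #19, #20 not counted).
None of those are in Ward 5 → 0.

0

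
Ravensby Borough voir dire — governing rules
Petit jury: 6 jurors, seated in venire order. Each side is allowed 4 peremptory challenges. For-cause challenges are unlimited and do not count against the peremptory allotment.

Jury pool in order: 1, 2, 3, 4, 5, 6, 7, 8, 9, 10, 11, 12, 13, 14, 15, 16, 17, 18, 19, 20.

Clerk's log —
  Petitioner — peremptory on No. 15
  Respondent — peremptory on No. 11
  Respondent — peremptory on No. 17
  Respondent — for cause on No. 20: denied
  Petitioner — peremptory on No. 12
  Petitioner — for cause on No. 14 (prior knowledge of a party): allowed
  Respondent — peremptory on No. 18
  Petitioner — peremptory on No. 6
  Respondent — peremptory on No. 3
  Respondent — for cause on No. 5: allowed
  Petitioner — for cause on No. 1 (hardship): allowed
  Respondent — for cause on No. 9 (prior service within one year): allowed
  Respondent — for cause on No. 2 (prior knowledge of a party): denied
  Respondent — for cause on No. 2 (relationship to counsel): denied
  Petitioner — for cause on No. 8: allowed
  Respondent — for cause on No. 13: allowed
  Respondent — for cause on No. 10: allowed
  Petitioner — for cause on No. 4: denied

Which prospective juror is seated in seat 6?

Removed: #1, #3, #5, #6, #8, #9, #10, #11, #12, #13, #14, #15, #17, #18. (#2, #4, #20 stay — for-cause denied.)
Seating in order: seats 1–6 → #2, #4, #7, #16, #19, #20.
So seat 6 is #20.

20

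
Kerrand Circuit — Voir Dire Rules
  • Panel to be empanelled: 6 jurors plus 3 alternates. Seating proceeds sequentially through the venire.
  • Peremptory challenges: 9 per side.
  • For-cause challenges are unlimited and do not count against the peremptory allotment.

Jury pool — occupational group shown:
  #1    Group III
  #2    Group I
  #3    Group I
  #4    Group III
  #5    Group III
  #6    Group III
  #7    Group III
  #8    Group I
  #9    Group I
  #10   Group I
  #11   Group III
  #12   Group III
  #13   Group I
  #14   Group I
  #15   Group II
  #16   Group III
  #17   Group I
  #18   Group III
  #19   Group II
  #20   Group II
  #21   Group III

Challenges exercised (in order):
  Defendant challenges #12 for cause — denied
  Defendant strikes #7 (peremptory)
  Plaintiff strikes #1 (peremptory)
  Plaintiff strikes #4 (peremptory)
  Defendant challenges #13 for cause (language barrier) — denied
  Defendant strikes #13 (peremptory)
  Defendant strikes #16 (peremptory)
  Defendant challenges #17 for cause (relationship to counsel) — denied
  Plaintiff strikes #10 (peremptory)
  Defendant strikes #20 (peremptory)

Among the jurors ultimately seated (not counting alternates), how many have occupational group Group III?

Removed: #1, #4, #7, #10, #13, #16, #20.
Seated jurors 1–6: #2, #3, #5, #6, #8, #9 (alternates #11, #12, #14 not counted).
Of those, in Group III: #5, #6 → 2.

2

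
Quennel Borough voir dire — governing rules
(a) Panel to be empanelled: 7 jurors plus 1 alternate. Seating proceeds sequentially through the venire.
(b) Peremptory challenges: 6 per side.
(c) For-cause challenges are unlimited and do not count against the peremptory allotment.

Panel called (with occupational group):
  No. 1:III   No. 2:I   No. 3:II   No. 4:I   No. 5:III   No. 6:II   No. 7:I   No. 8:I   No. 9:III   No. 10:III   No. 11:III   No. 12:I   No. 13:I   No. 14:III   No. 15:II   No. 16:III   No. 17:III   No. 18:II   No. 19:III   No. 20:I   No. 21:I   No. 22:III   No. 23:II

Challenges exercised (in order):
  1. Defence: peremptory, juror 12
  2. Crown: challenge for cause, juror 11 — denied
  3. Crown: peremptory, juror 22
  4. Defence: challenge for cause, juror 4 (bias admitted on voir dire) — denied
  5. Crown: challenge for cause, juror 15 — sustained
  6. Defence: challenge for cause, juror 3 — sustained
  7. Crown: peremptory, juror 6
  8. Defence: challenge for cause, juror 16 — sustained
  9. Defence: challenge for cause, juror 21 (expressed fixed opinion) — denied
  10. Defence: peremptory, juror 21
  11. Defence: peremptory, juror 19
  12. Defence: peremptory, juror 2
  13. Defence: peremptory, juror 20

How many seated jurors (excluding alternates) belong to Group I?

3

Removed: #2, #3, #6, #12, #15, #16, #19, #20, #21, #22.
Seated jurors 1–7: #1, #4, #5, #7, #8, #9, #10 (alternates #11 not counted).
Of those, in Group I: #4, #7, #8 → 3.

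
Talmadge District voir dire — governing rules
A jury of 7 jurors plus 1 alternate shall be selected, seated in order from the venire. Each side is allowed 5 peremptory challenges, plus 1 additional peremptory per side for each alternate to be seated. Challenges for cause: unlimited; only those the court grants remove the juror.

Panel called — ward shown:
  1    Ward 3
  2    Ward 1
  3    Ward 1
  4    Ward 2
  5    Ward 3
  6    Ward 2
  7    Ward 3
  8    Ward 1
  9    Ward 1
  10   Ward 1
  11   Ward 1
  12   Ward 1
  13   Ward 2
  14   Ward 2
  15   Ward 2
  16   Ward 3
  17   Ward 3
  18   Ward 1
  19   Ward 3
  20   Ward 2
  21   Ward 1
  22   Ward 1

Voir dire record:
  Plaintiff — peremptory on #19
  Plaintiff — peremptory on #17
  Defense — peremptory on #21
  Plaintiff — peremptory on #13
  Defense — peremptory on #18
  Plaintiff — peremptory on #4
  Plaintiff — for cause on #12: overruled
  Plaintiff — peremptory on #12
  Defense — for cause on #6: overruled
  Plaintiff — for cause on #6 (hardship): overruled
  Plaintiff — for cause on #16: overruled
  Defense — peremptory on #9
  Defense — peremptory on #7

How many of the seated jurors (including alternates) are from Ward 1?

Removed: #4, #7, #9, #12, #13, #17, #18, #19, #21.
Seated (8 incl. alternates): #1, #2, #3, #5, #6, #8, #10, #11.
Of those, in Ward 1: #2, #3, #8, #10, #11 → 5.

5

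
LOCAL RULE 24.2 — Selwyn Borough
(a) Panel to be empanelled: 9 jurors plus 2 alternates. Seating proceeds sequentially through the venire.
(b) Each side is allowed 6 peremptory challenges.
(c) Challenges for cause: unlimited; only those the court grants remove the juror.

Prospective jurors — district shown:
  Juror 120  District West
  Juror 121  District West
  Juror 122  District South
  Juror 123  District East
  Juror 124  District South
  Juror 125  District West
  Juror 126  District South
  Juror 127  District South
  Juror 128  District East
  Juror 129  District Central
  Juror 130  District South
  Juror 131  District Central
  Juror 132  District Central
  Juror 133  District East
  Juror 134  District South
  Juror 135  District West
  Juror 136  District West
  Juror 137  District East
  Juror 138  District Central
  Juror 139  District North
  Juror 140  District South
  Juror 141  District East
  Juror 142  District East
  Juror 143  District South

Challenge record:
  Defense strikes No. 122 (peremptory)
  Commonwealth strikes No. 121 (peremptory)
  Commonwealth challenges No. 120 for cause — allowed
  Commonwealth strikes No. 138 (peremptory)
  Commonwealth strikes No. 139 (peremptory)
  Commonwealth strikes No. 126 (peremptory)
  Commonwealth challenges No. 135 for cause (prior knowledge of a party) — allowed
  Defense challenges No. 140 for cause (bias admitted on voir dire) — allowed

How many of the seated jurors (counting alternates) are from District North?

0

Removed: #120, #121, #122, #126, #135, #138, #139, #140.
Seated (11 incl. alternates): #123, #124, #125, #127, #128, #129, #130, #131, #132, #133, #134.
None of those are in District North → 0.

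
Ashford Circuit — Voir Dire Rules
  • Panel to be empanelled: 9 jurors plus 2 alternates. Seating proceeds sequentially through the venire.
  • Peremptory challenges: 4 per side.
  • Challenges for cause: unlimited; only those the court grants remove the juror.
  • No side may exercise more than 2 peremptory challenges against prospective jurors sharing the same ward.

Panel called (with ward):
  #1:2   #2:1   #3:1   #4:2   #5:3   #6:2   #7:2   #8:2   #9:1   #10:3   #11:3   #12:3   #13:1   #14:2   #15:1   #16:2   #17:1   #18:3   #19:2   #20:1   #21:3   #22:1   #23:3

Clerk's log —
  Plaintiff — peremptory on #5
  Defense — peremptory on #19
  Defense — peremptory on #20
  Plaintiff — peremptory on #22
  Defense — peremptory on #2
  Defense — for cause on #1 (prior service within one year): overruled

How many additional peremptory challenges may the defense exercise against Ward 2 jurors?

1

Defense peremptories so far: #19, #20, #2 — 3 of 4 used, 1 left overall.
Against Ward 2: #19 — 1 used; per-ward cap 2 leaves 1.
Binding limit: min(1, 1) = 1.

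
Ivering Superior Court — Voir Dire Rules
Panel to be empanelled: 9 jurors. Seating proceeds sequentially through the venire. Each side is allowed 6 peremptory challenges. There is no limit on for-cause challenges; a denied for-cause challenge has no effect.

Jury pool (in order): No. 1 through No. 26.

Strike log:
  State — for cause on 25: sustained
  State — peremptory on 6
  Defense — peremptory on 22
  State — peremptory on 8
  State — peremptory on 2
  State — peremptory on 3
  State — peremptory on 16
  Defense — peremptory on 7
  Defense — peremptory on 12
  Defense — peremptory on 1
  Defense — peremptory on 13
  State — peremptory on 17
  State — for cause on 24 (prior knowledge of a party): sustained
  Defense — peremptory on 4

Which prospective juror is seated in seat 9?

20

Removed: #1, #2, #3, #4, #6, #7, #8, #12, #13, #16, #17, #22, #24, #25.
Seating in order: seats 1–9 → #5, #9, #10, #11, #14, #15, #18, #19, #20.
So seat 9 is #20.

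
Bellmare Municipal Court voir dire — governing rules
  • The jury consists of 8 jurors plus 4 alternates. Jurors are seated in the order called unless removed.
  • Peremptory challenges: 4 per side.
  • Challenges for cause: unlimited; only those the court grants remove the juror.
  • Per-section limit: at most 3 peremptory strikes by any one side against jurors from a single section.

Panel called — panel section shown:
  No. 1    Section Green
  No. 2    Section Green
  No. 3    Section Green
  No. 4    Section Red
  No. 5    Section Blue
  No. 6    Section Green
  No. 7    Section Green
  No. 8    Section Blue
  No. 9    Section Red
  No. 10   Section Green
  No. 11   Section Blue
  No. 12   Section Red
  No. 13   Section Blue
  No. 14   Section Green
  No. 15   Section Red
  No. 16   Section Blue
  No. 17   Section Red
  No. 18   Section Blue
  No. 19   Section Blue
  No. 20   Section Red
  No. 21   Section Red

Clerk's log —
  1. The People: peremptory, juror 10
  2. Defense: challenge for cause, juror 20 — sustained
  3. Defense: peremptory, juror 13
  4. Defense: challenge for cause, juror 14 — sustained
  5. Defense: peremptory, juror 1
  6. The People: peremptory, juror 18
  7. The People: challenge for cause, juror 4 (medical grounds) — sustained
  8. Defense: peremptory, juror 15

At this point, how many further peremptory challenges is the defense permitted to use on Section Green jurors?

1

Defense peremptories so far: #13, #1, #15 — 3 of 4 used, 1 left overall.
Against Section Green: #1 — 1 used; per-section cap 3 leaves 2.
Binding limit: min(1, 2) = 1.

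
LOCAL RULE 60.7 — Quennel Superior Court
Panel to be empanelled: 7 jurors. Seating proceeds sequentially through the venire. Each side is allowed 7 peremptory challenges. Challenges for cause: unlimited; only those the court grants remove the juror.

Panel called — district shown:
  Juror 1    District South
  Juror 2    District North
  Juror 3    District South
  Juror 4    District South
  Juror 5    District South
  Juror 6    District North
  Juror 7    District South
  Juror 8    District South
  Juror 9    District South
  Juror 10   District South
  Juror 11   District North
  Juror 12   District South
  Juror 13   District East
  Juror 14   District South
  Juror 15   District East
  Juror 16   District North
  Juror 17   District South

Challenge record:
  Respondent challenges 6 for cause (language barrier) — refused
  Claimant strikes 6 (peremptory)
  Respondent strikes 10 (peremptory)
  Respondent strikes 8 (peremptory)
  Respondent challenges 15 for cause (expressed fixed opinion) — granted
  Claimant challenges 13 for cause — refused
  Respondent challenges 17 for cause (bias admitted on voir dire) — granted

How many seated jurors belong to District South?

6

Removed: #6, #8, #10, #15, #17.
Seated jurors 1–7: #1, #2, #3, #4, #5, #7, #9.
Of those, in District South: #1, #3, #4, #5, #7, #9 → 6.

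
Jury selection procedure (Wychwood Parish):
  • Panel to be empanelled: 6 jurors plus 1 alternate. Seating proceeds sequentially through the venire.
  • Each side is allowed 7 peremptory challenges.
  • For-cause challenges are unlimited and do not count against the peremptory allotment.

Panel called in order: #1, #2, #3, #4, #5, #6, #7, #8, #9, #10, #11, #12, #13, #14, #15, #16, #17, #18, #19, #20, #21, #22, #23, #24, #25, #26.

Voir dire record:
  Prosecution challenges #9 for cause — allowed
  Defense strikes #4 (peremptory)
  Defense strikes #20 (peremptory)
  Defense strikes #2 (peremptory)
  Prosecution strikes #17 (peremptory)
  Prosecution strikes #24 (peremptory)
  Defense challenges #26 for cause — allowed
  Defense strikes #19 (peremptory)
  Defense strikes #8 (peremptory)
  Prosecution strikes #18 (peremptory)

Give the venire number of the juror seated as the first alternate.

11

Removed: #2, #4, #8, #9, #17, #18, #19, #20, #24, #26.
Seating in order: seats 1–6 → #1, #3, #5, #6, #7, #10; alternates → #11.
So alternate 1 is #11.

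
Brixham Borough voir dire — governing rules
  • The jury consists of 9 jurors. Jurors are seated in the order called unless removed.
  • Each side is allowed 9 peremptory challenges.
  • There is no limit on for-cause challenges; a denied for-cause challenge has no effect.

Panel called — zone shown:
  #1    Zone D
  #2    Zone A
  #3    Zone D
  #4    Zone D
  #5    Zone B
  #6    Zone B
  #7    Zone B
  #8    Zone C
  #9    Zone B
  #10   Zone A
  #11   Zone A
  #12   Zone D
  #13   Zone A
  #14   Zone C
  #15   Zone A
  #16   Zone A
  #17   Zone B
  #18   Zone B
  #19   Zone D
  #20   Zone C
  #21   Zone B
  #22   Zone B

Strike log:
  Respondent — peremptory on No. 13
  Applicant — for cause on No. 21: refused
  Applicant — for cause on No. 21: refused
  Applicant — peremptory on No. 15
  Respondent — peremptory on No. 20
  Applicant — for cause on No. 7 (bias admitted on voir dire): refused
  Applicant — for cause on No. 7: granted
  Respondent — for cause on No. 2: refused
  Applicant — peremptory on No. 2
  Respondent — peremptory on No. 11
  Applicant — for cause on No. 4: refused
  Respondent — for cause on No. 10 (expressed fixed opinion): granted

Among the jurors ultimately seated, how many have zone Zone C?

2

Removed: #2, #7, #10, #11, #13, #15, #20.
Seated jurors 1–9: #1, #3, #4, #5, #6, #8, #9, #12, #14.
Of those, in Zone C: #8, #14 → 2.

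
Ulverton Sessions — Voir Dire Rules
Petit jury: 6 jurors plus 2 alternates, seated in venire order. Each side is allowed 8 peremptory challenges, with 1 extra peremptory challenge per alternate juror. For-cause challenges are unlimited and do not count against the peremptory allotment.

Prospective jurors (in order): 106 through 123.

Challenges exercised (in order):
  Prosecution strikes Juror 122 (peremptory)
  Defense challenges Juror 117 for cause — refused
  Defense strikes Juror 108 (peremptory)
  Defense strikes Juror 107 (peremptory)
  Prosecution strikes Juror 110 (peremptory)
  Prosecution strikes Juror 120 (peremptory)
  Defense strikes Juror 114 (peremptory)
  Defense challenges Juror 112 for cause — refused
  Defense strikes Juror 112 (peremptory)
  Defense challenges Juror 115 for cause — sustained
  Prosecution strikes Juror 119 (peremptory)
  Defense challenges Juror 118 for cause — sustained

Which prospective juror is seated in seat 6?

Removed: #107, #108, #110, #112, #114, #115, #118, #119, #120, #122. (#117 stays — for-cause denied.)
Seating in order: seats 1–6 → #106, #109, #111, #113, #116, #117; alternates → #121, #123.
So seat 6 is #117.

117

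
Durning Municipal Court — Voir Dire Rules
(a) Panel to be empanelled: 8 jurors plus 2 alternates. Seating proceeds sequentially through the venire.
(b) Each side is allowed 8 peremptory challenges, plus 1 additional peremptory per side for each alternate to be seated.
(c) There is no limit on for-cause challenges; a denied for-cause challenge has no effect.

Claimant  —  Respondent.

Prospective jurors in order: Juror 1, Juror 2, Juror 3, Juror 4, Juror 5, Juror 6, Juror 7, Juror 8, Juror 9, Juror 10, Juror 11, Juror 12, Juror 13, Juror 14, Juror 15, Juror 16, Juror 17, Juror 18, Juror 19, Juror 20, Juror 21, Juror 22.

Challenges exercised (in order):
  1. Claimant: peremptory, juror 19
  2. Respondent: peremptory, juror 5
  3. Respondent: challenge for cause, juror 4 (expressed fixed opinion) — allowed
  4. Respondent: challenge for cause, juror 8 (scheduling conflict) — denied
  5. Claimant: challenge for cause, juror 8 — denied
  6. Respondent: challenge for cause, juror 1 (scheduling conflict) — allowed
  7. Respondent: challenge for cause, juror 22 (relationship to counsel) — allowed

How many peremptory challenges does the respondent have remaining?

Respondent allotment: 8 base + 1 × 2 alternates = 10.
Respondent peremptories used: #5 — 1 (for-cause on #4, #8, #1, #22 don't count).
Remaining: 10 − 1 = 9.

9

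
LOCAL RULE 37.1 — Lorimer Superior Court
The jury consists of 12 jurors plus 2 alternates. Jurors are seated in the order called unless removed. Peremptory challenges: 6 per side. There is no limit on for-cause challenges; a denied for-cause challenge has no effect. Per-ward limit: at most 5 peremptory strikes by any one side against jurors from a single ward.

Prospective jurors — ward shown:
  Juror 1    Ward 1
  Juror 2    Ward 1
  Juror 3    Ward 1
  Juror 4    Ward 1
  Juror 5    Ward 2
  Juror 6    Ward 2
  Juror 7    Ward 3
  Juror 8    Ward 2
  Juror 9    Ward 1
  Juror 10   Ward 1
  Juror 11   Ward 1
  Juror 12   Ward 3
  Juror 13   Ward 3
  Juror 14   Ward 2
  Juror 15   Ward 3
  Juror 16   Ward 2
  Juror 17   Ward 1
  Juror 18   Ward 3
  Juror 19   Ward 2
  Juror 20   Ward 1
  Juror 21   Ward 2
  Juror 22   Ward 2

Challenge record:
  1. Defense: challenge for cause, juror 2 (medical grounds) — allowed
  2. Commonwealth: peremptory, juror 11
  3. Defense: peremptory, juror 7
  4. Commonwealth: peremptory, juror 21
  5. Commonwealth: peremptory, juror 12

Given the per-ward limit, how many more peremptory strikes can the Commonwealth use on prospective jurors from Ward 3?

3

Commonwealth peremptories so far: #11, #21, #12 — 3 of 6 used, 3 left overall.
Against Ward 3: #12 — 1 used; per-ward cap 5 leaves 4.
Binding limit: min(3, 4) = 3.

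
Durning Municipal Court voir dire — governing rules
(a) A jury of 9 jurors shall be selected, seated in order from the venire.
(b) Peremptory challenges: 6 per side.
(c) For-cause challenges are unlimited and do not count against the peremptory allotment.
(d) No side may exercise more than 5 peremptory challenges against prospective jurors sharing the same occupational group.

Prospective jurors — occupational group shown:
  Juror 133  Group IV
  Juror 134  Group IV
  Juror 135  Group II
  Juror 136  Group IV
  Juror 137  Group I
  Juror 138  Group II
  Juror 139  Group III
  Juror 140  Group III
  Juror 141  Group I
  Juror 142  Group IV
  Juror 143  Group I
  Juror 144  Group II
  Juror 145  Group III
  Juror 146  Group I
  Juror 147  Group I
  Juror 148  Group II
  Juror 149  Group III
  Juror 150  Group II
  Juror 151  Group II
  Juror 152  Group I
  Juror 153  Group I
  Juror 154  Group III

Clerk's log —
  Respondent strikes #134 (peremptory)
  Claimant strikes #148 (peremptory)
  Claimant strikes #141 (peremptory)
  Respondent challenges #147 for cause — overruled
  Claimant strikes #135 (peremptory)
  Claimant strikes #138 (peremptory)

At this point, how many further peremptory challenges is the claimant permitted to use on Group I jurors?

2

Claimant peremptories so far: #148, #141, #135, #138 — 4 of 6 used, 2 left overall.
Against Group I: #141 — 1 used; per-group cap 5 leaves 4.
Binding limit: min(2, 4) = 2.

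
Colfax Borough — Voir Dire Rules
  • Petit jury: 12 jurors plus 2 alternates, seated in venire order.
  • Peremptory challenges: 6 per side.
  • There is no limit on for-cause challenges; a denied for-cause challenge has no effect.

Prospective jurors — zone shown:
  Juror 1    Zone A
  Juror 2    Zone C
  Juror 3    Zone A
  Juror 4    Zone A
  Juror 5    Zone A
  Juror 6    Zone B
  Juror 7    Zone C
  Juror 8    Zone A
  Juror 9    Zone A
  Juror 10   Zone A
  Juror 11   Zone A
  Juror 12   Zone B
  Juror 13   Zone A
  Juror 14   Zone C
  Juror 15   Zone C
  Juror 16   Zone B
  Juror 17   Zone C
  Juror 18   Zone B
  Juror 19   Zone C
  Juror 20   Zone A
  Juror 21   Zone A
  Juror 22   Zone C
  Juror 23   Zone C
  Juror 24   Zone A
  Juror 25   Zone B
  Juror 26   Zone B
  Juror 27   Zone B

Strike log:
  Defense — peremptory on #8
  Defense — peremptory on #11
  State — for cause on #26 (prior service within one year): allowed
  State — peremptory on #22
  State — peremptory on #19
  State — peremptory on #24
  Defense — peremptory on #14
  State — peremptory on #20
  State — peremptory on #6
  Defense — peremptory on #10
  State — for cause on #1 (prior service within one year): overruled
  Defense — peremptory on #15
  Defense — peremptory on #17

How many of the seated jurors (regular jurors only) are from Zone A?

Removed: #6, #8, #10, #11, #14, #15, #17, #19, #20, #22, #24, #26.
Seated jurors 1–12: #1, #2, #3, #4, #5, #7, #9, #12, #13, #16, #18, #21 (alternates #23, #25 not counted).
Of those, in Zone A: #1, #3, #4, #5, #9, #13, #21 → 7.

7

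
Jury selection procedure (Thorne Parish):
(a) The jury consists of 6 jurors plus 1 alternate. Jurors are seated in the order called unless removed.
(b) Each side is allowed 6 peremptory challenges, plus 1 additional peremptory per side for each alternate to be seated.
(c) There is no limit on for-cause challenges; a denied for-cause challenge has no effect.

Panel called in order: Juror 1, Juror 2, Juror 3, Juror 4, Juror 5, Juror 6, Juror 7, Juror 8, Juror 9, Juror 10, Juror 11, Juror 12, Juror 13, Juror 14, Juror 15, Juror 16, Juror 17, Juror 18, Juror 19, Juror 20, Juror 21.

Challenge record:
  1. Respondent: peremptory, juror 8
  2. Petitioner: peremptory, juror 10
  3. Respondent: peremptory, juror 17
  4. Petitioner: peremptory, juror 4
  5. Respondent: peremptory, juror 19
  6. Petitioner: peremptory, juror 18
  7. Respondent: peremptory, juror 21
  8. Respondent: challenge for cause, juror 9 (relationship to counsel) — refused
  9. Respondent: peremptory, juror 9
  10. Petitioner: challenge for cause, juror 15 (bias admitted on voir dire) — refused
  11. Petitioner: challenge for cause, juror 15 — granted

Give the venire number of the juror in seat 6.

Removed: #4, #8, #9, #10, #15, #17, #18, #19, #21.
Seating in order: seats 1–6 → #1, #2, #3, #5, #6, #7; alternates → #11.
So seat 6 is #7.

7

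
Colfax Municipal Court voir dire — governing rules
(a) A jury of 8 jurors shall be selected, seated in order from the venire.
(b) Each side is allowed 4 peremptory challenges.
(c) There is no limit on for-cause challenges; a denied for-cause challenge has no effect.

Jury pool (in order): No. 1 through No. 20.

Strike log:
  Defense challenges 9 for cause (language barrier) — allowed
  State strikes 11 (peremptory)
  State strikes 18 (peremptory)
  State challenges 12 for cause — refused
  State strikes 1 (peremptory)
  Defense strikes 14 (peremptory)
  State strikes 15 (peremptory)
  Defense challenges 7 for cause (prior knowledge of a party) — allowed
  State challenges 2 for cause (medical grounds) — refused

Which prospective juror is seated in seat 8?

Removed: #1, #7, #9, #11, #14, #15, #18. (#2, #12 stay — for-cause denied.)
Seating in order: seats 1–8 → #2, #3, #4, #5, #6, #8, #10, #12.
So seat 8 is #12.

12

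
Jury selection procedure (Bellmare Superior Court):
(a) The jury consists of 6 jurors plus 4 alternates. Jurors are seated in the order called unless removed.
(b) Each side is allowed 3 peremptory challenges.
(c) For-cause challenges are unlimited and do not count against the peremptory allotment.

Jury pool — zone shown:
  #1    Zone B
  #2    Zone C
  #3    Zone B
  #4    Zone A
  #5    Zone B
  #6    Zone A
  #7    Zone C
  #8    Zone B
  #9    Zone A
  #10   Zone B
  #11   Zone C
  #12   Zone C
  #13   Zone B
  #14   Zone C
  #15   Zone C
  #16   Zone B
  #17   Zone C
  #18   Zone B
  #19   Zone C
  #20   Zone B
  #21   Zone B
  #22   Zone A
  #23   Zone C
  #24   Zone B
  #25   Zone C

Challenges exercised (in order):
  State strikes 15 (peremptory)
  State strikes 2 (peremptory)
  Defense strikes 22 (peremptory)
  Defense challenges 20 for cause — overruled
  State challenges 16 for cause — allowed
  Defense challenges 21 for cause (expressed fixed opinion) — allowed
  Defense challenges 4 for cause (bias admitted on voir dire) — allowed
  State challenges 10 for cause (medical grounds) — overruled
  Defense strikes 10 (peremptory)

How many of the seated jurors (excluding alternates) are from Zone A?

1

Removed: #2, #4, #10, #15, #16, #21, #22.
Seated jurors 1–6: #1, #3, #5, #6, #7, #8 (alternates #9, #11, #12, #13 not counted).
Of those, in Zone A: #6 → 1.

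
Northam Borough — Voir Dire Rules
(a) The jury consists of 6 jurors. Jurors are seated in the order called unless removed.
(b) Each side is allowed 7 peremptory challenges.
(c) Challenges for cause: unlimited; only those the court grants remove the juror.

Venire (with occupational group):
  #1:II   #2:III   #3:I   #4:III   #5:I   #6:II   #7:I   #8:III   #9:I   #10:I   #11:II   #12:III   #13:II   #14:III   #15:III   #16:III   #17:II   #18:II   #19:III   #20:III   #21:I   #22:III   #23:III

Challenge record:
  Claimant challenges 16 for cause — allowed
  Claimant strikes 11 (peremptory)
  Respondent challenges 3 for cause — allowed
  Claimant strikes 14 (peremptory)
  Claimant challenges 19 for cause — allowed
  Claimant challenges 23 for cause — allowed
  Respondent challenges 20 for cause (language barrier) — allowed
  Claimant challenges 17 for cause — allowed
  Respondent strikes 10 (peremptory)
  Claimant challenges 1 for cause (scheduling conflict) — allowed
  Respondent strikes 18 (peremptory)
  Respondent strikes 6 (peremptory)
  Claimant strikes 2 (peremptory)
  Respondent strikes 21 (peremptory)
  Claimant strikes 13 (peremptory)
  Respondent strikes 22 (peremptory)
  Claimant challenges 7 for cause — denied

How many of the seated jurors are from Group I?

Removed: #1, #2, #3, #6, #10, #11, #13, #14, #16, #17, #18, #19, #20, #21, #22, #23.
Seated jurors 1–6: #4, #5, #7, #8, #9, #12.
Of those, in Group I: #5, #7, #9 → 3.

3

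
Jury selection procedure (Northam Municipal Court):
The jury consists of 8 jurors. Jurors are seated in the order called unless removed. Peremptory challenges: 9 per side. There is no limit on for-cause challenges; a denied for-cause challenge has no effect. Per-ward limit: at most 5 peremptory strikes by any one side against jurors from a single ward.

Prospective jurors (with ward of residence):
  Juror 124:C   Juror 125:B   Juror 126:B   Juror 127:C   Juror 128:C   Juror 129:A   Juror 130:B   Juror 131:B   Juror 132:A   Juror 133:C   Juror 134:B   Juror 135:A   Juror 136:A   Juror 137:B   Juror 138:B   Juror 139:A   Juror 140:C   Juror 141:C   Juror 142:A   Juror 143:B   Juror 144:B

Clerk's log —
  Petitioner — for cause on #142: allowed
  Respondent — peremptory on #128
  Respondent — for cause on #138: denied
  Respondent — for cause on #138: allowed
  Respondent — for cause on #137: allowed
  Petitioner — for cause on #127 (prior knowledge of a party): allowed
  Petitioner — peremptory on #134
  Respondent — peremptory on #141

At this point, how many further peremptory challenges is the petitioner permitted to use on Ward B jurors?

Petitioner peremptories so far: #134 — 1 of 9 used, 8 left overall.
Against Ward B: #134 — 1 used; per-ward cap 5 leaves 4.
Binding limit: min(8, 4) = 4.

4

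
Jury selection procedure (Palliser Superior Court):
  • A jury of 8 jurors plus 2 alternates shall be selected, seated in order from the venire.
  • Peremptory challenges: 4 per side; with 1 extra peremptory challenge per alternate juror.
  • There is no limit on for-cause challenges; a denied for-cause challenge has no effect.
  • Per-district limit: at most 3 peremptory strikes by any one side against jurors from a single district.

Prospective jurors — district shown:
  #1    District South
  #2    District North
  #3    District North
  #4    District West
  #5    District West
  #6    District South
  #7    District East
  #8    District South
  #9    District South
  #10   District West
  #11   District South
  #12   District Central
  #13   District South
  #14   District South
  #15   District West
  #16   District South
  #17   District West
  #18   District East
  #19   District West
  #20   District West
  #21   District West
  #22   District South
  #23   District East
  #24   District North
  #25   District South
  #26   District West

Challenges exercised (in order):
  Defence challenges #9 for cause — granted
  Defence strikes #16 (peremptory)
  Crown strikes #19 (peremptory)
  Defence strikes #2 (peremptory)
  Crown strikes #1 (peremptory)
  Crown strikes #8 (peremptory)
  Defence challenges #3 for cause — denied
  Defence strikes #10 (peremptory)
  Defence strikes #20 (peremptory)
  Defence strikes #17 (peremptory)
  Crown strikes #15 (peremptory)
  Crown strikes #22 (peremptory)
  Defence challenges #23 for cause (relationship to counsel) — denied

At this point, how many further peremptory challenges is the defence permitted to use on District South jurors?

1

Defence peremptories so far: #16, #2, #10, #20, #17 — 5 of 6 used, 1 left overall.
Against District South: #16 — 1 used; per-district cap 3 leaves 2.
Binding limit: min(1, 2) = 1.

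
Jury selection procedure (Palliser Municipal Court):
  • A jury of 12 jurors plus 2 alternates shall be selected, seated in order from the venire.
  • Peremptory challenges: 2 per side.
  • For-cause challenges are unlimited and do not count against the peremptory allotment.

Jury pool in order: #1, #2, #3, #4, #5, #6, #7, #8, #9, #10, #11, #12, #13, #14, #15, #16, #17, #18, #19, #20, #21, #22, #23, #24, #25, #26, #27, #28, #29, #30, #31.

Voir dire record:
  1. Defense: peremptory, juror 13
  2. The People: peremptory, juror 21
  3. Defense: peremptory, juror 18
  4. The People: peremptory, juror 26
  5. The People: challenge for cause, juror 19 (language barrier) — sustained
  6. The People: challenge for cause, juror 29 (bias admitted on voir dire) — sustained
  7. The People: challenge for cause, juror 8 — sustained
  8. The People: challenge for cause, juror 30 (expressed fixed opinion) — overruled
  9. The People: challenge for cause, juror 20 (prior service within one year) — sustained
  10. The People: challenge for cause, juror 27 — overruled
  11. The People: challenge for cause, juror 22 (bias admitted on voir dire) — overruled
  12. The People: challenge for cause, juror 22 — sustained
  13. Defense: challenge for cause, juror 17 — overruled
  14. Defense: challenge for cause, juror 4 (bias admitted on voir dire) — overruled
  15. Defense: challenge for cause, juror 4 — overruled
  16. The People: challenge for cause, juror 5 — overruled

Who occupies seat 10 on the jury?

11

Removed: #8, #13, #18, #19, #20, #21, #22, #26, #29. (#4, #5, #17, #27, #30 stay — for-cause denied.)
Seating in order: seats 1–12 → #1, #2, #3, #4, #5, #6, #7, #9, #10, #11, #12, #14; alternates → #15, #16.
So seat 10 is #11.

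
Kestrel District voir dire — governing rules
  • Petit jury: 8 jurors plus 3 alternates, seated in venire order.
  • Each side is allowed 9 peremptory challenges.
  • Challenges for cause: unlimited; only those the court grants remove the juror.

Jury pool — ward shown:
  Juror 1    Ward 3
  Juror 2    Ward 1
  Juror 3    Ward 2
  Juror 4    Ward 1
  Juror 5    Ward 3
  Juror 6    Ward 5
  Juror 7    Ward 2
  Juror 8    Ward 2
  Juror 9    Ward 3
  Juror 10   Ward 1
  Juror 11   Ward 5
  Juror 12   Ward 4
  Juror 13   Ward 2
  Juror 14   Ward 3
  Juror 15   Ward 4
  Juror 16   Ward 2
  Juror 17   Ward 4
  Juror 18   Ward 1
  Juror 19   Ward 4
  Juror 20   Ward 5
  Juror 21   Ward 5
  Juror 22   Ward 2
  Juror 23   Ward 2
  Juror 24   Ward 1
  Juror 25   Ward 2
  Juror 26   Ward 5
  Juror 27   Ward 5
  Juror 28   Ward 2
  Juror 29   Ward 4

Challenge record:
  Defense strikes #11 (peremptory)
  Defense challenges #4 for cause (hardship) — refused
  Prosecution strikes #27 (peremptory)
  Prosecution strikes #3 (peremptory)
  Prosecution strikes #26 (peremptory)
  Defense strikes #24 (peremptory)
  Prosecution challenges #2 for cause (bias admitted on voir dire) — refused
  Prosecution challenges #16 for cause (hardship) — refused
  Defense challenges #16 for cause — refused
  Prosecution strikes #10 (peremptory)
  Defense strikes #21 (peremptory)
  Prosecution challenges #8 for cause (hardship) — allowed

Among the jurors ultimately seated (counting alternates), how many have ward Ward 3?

4

Removed: #3, #8, #10, #11, #21, #24, #26, #27.
Seated (11 incl. alternates): #1, #2, #4, #5, #6, #7, #9, #12, #13, #14, #15.
Of those, in Ward 3: #1, #5, #9, #14 → 4.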